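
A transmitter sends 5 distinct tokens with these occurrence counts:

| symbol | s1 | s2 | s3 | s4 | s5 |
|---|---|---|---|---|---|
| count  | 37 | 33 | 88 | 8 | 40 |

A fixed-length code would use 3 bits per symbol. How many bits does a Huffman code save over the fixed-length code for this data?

Fixed-length: 3 bits × 206 symbols = 618 bits.
Huffman merges:
s4(8) + s2(33) → 41
s1(37) + s5(40) → 77
41 + 77 → 118
s3(88) + 118 → 206
Huffman total = 41 + 77 + 118 + 206 = 442 bits.
Saving = 618 − 442 = 176 bits.

176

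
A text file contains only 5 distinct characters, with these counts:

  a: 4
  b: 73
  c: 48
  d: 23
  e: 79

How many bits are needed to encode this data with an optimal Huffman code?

477

Build the Huffman tree bottom-up:
merge a(4) and d(23): 27
merge 27 and c(48): 75
merge b(73) and 75: 148
merge e(79) and 148: 227
Total encoded bits = sum of merged weights = 27 + 75 + 148 + 227 = 477.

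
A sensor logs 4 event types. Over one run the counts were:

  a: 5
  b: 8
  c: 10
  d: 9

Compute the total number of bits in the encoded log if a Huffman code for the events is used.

Merge the two smallest weights repeatedly:
combine a(5), b(8) → 13
combine d(9), c(10) → 19
combine 13, 19 → 32
Total encoded bits = sum of merged weights = 13 + 19 + 32 = 64.

64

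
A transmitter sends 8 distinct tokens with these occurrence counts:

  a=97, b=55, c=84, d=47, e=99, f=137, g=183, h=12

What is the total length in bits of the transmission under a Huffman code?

Build the Huffman tree bottom-up:
combine h(12), d(47) → 59
combine b(55), 59 → 114
combine c(84), a(97) → 181
combine e(99), 114 → 213
combine f(137), 181 → 318
combine g(183), 213 → 396
combine 318, 396 → 714
Each symbol's bit-cost is frequency × depth; summing gives 1995 bits (equivalently 59 + 114 + 181 + 213 + 318 + 396 + 714).

1995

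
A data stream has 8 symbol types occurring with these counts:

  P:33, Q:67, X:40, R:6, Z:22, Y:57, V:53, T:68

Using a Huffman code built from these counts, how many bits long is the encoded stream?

Merge the two smallest weights repeatedly:
combine R(6), Z(22) → 28
combine 28, P(33) → 61
combine X(40), V(53) → 93
combine Y(57), 61 → 118
combine Q(67), T(68) → 135
combine 93, 118 → 211
combine 135, 211 → 346
The encoded length is the sum of every internal node's weight: 28 + 61 + 93 + 118 + 135 + 211 + 346 = 992 bits.

992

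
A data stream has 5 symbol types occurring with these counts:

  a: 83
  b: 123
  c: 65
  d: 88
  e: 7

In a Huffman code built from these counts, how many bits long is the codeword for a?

2

Huffman merges, smallest pair first:
merge e(7) and c(65): 72
merge 72 and a(83): 155
merge d(88) and b(123): 211
merge 155 and 211: 366
The subtree containing a is merged 2 times, so code length = 2.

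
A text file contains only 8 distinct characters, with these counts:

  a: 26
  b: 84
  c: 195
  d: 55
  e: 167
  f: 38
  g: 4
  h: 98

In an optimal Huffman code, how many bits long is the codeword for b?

3

Build the tree from the bottom:
combine g(4), a(26) → 30
combine 30, f(38) → 68
combine d(55), 68 → 123
combine b(84), h(98) → 182
combine 123, e(167) → 290
combine 182, c(195) → 377
combine 290, 377 → 667
b's leaf is at depth 3, giving a 3-bit codeword.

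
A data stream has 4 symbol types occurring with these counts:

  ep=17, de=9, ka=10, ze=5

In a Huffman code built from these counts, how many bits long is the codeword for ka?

2

Huffman merges, smallest pair first:
merge ze(5) and de(9): 14
merge ka(10) and 14: 24
merge ep(17) and 24: 41
The subtree containing ka is merged 2 times, so code length = 2.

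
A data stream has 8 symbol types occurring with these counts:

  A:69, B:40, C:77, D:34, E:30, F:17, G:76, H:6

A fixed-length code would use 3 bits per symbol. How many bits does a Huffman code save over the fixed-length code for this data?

Fixed-length: 3 bits × 349 symbols = 1047 bits.
Huffman merges:
merge H(6) and F(17): 23
merge 23 and E(30): 53
merge D(34) and B(40): 74
merge 53 and A(69): 122
merge 74 and G(76): 150
merge C(77) and 122: 199
merge 150 and 199: 349
Huffman total = 23 + 53 + 74 + 122 + 150 + 199 + 349 = 970 bits.
Saving = 1047 − 970 = 77 bits.

77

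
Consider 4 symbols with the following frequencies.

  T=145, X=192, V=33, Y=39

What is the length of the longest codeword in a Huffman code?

3

Merge the two lowest-weight nodes at each step:
V(33) + Y(39) → 72
72 + T(145) → 217
X(192) + 217 → 409
Maximum depth reached is 3.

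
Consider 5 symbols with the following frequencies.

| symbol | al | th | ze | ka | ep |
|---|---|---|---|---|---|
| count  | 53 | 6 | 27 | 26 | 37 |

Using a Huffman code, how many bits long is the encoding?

Greedily combine the two least-frequent nodes:
combine th(6), ka(26) → 32
combine ze(27), 32 → 59
combine ep(37), al(53) → 90
combine 59, 90 → 149
Each symbol's bit-cost is frequency × depth; summing gives 330 bits (equivalently 32 + 59 + 90 + 149).

330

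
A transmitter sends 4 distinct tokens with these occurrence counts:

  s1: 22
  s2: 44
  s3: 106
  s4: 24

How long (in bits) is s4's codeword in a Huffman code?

3

Build the tree from the bottom:
combine s1(22), s4(24) → 46
combine s2(44), 46 → 90
combine 90, s3(106) → 196
s4 sits 3 levels below the root, so its codeword is 3 bits.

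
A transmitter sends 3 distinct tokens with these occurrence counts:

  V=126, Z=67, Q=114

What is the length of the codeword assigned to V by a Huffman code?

1

Repeatedly merge the two smallest:
merge Z(67) and Q(114): 181
merge V(126) and 181: 307
V sits one level below the root: a 1-bit codeword.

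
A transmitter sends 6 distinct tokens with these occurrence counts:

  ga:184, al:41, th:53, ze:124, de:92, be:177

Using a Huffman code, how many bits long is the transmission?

1622

Merge the two smallest weights repeatedly:
merge al(41) and th(53): 94
merge de(92) and 94: 186
merge ze(124) and be(177): 301
merge ga(184) and 186: 370
merge 301 and 370: 671
Each symbol's bit-cost is frequency × depth; summing gives 1622 bits (equivalently 94 + 186 + 301 + 370 + 671).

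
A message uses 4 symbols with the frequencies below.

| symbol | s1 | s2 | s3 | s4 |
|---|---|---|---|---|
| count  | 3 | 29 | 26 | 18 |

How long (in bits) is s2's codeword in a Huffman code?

Repeatedly merge the two smallest:
merge s1(3) and s4(18): 21
merge 21 and s3(26): 47
merge s2(29) and 47: 76
s2 is merged only at the final step, so code length = 1.

1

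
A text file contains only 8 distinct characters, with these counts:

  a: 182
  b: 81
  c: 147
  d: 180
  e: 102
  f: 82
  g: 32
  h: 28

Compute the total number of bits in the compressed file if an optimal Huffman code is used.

Greedily combine the two least-frequent nodes:
h(28) + g(32) → 60
60 + b(81) → 141
f(82) + e(102) → 184
141 + c(147) → 288
d(180) + a(182) → 362
184 + 288 → 472
362 + 472 → 834
The encoded length is the sum of every internal node's weight: 60 + 141 + 184 + 288 + 362 + 472 + 834 = 2341 bits.

2341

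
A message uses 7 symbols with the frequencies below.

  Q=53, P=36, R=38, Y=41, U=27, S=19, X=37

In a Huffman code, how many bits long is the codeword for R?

Repeatedly merge the two smallest:
S(19) + U(27) → 46
P(36) + X(37) → 73
R(38) + Y(41) → 79
46 + Q(53) → 99
73 + 79 → 152
99 + 152 → 251
R's leaf is at depth 3, giving a 3-bit codeword.

3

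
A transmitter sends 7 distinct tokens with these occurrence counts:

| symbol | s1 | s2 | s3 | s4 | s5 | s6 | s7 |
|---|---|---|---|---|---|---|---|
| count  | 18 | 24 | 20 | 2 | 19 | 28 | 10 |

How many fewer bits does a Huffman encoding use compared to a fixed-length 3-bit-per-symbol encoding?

Fixed-length: 3 bits × 121 symbols = 363 bits.
Huffman merges:
combine s4(2), s7(10) → 12
combine 12, s1(18) → 30
combine s5(19), s3(20) → 39
combine s2(24), s6(28) → 52
combine 30, 39 → 69
combine 52, 69 → 121
Huffman total = 12 + 30 + 39 + 52 + 69 + 121 = 323 bits.
Saving = 363 − 323 = 40 bits.

40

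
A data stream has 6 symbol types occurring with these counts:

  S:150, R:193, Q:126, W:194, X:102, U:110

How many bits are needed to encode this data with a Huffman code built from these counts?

2238

Build the Huffman tree bottom-up:
combine X(102), U(110) → 212
combine Q(126), S(150) → 276
combine R(193), W(194) → 387
combine 212, 276 → 488
combine 387, 488 → 875
The encoded length is the sum of every internal node's weight: 212 + 276 + 387 + 488 + 875 = 2238 bits.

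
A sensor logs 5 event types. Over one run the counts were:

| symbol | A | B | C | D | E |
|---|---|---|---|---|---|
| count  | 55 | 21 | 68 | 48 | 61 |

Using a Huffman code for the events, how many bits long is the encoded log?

575

Build the Huffman tree bottom-up:
combine B(21), D(48) → 69
combine A(55), E(61) → 116
combine C(68), 69 → 137
combine 116, 137 → 253
The encoded length is the sum of every internal node's weight: 69 + 116 + 137 + 253 = 575 bits.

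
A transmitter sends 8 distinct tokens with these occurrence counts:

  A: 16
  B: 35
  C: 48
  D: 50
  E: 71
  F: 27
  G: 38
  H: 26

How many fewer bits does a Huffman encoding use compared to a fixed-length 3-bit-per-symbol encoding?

Fixed-length: 3 bits × 311 symbols = 933 bits.
Huffman merges:
combine A(16), H(26) → 42
combine F(27), B(35) → 62
combine G(38), 42 → 80
combine C(48), D(50) → 98
combine 62, E(71) → 133
combine 80, 98 → 178
combine 133, 178 → 311
Huffman total = 42 + 62 + 80 + 98 + 133 + 178 + 311 = 904 bits.
Saving = 933 − 904 = 29 bits.

29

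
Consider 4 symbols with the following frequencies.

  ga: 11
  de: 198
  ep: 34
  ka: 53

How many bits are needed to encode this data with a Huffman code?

439

Build the Huffman tree bottom-up:
merge ga(11) and ep(34): 45
merge 45 and ka(53): 98
merge 98 and de(198): 296
Total encoded bits = sum of merged weights = 45 + 98 + 296 = 439.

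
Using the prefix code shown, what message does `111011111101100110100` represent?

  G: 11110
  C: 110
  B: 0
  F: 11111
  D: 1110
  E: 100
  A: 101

Read left to right; each codeword is recognised as soon as it completes (prefix code):
  1110→D | 11111→F | 101→A | 100→E | 110→C | 100→E
Decoded message: DFAECE

DFAECE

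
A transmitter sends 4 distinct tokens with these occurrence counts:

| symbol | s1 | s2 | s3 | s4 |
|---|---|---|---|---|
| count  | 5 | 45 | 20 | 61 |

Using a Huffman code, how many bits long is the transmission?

Build the Huffman tree bottom-up:
combine s1(5), s3(20) → 25
combine 25, s2(45) → 70
combine s4(61), 70 → 131
The encoded length is the sum of every internal node's weight: 25 + 70 + 131 = 226 bits.

226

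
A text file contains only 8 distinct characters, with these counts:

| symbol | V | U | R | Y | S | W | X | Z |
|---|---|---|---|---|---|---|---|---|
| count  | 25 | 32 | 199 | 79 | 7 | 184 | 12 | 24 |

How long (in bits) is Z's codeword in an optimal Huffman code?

Build the tree from the bottom:
merge S(7) and X(12): 19
merge 19 and Z(24): 43
merge V(25) and U(32): 57
merge 43 and 57: 100
merge Y(79) and 100: 179
merge 179 and W(184): 363
merge R(199) and 363: 562
The subtree containing Z is merged 5 times, so code length = 5.

5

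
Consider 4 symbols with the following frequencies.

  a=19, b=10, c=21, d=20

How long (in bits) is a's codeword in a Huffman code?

Huffman merges, smallest pair first:
combine b(10), a(19) → 29
combine d(20), c(21) → 41
combine 29, 41 → 70
The subtree containing a is merged 2 times, so code length = 2.

2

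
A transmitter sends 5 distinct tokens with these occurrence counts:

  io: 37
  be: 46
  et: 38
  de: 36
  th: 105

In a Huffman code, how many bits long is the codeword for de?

3

Huffman merges, smallest pair first:
combine de(36), io(37) → 73
combine et(38), be(46) → 84
combine 73, 84 → 157
combine th(105), 157 → 262
de sits 3 levels below the root, so its codeword is 3 bits.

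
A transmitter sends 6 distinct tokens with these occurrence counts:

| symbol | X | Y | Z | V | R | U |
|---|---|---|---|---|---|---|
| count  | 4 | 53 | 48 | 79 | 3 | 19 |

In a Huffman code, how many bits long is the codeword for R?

5

Build the tree from the bottom:
merge R(3) and X(4): 7
merge 7 and U(19): 26
merge 26 and Z(48): 74
merge Y(53) and 74: 127
merge V(79) and 127: 206
The subtree containing R is merged 5 times, so code length = 5.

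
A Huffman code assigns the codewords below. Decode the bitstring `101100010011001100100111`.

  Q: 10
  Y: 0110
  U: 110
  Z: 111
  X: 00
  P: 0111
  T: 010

Read left to right; each codeword is recognised as soon as it completes (prefix code):
  10→Q | 110→U | 00→X | 10→Q | 0110→Y | 0110→Y | 010→T | 0111→P
Decoded message: QUXQYYTP

QUXQYYTP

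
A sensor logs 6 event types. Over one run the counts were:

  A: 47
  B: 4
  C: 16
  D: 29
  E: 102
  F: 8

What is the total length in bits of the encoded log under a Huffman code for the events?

407

Greedily combine the two least-frequent nodes:
merge B(4) and F(8): 12
merge 12 and C(16): 28
merge 28 and D(29): 57
merge A(47) and 57: 104
merge E(102) and 104: 206
Total encoded bits = sum of merged weights = 12 + 28 + 57 + 104 + 206 = 407.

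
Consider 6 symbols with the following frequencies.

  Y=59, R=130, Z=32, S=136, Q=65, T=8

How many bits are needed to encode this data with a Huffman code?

999

Merge the two smallest weights repeatedly:
combine T(8), Z(32) → 40
combine 40, Y(59) → 99
combine Q(65), 99 → 164
combine R(130), S(136) → 266
combine 164, 266 → 430
Total encoded bits = sum of merged weights = 40 + 99 + 164 + 266 + 430 = 999.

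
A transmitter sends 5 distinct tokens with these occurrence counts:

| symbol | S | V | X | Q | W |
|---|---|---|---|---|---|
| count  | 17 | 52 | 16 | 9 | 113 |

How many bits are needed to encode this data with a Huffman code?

368

Greedily combine the two least-frequent nodes:
Q(9) + X(16) → 25
S(17) + 25 → 42
42 + V(52) → 94
94 + W(113) → 207
Total encoded bits = sum of merged weights = 25 + 42 + 94 + 207 = 368.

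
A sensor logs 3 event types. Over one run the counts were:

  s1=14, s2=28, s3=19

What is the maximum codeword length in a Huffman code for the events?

2

Merge the two lowest-weight nodes at each step:
merge s1(14) and s3(19): 33
merge s2(28) and 33: 61
Maximum depth reached is 2.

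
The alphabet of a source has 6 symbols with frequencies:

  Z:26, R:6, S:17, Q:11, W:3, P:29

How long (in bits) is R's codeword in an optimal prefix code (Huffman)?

4

Huffman merges, smallest pair first:
merge W(3) and R(6): 9
merge 9 and Q(11): 20
merge S(17) and 20: 37
merge Z(26) and P(29): 55
merge 37 and 55: 92
The subtree containing R is merged 4 times, so code length = 4.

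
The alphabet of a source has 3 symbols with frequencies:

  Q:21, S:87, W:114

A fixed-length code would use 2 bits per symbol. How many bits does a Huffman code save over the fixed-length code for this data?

114

Fixed-length: 2 bits × 222 symbols = 444 bits.
Huffman merges:
merge Q(21) and S(87): 108
merge 108 and W(114): 222
Huffman total = 108 + 222 = 330 bits.
Saving = 444 − 330 = 114 bits.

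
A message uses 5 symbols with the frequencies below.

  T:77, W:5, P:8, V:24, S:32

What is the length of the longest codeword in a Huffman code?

4

Merge the two lowest-weight nodes at each step:
combine W(5), P(8) → 13
combine 13, V(24) → 37
combine S(32), 37 → 69
combine 69, T(77) → 146
Maximum depth reached is 4.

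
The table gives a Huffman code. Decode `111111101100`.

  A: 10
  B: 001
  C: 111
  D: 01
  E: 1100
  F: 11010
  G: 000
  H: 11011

Read left to right; each codeword is recognised as soon as it completes (prefix code):
  111→C | 111→C | 10→A | 1100→E
Decoded message: CCAE

CCAE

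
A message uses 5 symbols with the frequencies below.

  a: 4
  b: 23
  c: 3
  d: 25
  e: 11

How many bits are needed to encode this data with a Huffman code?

132

Merge the two smallest weights repeatedly:
merge c(3) and a(4): 7
merge 7 and e(11): 18
merge 18 and b(23): 41
merge d(25) and 41: 66
Each symbol's bit-cost is frequency × depth; summing gives 132 bits (equivalently 7 + 18 + 41 + 66).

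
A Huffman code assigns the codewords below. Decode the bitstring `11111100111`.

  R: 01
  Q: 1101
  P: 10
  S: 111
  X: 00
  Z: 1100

SSXS

Read left to right; each codeword is recognised as soon as it completes (prefix code):
  111→S | 111→S | 00→X | 111→S
Decoded message: SSXS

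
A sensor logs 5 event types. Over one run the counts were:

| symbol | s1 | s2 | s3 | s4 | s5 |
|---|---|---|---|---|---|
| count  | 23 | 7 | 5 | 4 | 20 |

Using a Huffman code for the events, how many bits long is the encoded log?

120

Merge the two smallest weights repeatedly:
merge s4(4) and s3(5): 9
merge s2(7) and 9: 16
merge 16 and s5(20): 36
merge s1(23) and 36: 59
Total encoded bits = sum of merged weights = 9 + 16 + 36 + 59 = 120.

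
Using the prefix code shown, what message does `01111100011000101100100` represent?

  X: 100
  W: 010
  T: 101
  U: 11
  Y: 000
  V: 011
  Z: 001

VUXVYTXX

Read left to right; each codeword is recognised as soon as it completes (prefix code):
  011→V | 11→U | 100→X | 011→V | 000→Y | 101→T | 100→X | 100→X
Decoded message: VUXVYTXX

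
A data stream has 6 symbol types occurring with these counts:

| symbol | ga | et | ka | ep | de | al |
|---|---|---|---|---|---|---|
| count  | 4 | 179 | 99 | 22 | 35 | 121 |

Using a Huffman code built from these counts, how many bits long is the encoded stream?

Greedily combine the two least-frequent nodes:
ga(4) + ep(22) → 26
26 + de(35) → 61
61 + ka(99) → 160
al(121) + 160 → 281
et(179) + 281 → 460
Total encoded bits = sum of merged weights = 26 + 61 + 160 + 281 + 460 = 988.

988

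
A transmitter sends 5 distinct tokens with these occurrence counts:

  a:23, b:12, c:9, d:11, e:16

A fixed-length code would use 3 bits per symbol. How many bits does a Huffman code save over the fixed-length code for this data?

Fixed-length: 3 bits × 71 symbols = 213 bits.
Huffman merges:
merge c(9) and d(11): 20
merge b(12) and e(16): 28
merge 20 and a(23): 43
merge 28 and 43: 71
Huffman total = 20 + 28 + 43 + 71 = 162 bits.
Saving = 213 − 162 = 51 bits.

51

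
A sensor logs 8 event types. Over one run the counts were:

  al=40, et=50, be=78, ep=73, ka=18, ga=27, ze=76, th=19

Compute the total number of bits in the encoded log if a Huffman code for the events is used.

Greedily combine the two least-frequent nodes:
merge ka(18) and th(19): 37
merge ga(27) and 37: 64
merge al(40) and et(50): 90
merge 64 and ep(73): 137
merge ze(76) and be(78): 154
merge 90 and 137: 227
merge 154 and 227: 381
Each symbol's bit-cost is frequency × depth; summing gives 1090 bits (equivalently 37 + 64 + 90 + 137 + 154 + 227 + 381).

1090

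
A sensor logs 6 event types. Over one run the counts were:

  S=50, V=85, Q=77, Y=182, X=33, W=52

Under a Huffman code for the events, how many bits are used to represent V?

Build the tree from the bottom:
merge X(33) and S(50): 83
merge W(52) and Q(77): 129
merge 83 and V(85): 168
merge 129 and 168: 297
merge Y(182) and 297: 479
V sits 3 levels below the root, so its codeword is 3 bits.

3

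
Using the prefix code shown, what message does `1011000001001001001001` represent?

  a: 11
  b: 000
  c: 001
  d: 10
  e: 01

Read left to right; each codeword is recognised as soon as it completes (prefix code):
  10→d | 11→a | 000→b | 001→c | 001→c | 001→c | 001→c | 001→c
Decoded message: dabccccc

dabccccc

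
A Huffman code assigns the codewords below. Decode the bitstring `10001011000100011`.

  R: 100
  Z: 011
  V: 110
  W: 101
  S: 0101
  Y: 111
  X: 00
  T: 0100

Read left to right; each codeword is recognised as soon as it completes (prefix code):
  100→R | 0101→S | 100→R | 0100→T | 011→Z
Decoded message: RSRTZ

RSRTZ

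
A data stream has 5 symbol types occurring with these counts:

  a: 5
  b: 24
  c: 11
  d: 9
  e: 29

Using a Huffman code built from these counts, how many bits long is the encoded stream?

Merge the two smallest weights repeatedly:
merge a(5) and d(9): 14
merge c(11) and 14: 25
merge b(24) and 25: 49
merge e(29) and 49: 78
Total encoded bits = sum of merged weights = 14 + 25 + 49 + 78 = 166.

166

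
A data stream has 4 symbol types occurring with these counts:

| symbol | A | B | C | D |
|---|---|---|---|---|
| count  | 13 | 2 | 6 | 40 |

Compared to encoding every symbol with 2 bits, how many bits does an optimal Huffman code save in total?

32

Fixed-length: 2 bits × 61 symbols = 122 bits.
Huffman merges:
B(2) + C(6) → 8
8 + A(13) → 21
21 + D(40) → 61
Huffman total = 8 + 21 + 61 = 90 bits.
Saving = 122 − 90 = 32 bits.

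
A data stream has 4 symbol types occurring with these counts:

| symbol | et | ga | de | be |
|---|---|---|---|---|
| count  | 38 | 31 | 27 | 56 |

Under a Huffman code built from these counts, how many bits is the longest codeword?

2

Merge the two lowest-weight nodes at each step:
merge de(27) and ga(31): 58
merge et(38) and be(56): 94
merge 58 and 94: 152
Maximum depth reached is 2.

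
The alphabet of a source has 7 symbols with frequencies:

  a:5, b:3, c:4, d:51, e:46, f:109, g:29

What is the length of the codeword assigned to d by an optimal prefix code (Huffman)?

2

Build the tree from the bottom:
b(3) + c(4) → 7
a(5) + 7 → 12
12 + g(29) → 41
41 + e(46) → 87
d(51) + 87 → 138
f(109) + 138 → 247
The subtree containing d is merged 2 times, so code length = 2.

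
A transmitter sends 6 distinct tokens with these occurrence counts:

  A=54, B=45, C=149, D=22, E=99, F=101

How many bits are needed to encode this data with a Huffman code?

1128

Greedily combine the two least-frequent nodes:
combine D(22), B(45) → 67
combine A(54), 67 → 121
combine E(99), F(101) → 200
combine 121, C(149) → 270
combine 200, 270 → 470
The encoded length is the sum of every internal node's weight: 67 + 121 + 200 + 270 + 470 = 1128 bits.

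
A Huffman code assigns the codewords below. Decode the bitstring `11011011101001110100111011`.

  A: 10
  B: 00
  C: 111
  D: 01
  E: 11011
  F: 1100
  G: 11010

Read left to right; each codeword is recognised as soon as it completes (prefix code):
  11011→E | 01→D | 11010→G | 01→D | 11010→G | 01→D | 11011→E
Decoded message: EDGDGDE

EDGDGDE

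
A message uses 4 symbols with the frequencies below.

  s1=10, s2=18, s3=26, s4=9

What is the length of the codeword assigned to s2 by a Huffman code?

Repeatedly merge the two smallest:
merge s4(9) and s1(10): 19
merge s2(18) and 19: 37
merge s3(26) and 37: 63
s2's leaf is at depth 2, giving a 2-bit codeword.

2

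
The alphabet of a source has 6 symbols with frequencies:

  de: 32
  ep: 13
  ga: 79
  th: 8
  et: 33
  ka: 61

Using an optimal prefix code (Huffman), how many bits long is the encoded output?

Build the Huffman tree bottom-up:
th(8) + ep(13) → 21
21 + de(32) → 53
et(33) + 53 → 86
ka(61) + ga(79) → 140
86 + 140 → 226
The encoded length is the sum of every internal node's weight: 21 + 53 + 86 + 140 + 226 = 526 bits.

526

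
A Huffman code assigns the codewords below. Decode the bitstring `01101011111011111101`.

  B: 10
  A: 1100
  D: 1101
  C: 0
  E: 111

CDCEDED

Read left to right; each codeword is recognised as soon as it completes (prefix code):
  0→C | 1101→D | 0→C | 111→E | 1101→D | 111→E | 1101→D
Decoded message: CDCEDED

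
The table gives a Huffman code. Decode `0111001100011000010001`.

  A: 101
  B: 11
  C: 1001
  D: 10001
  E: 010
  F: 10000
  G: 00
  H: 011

Read left to right; each codeword is recognised as soon as it completes (prefix code):
  011→H | 1001→C | 10001→D | 10000→F | 10001→D
Decoded message: HCDFD

HCDFD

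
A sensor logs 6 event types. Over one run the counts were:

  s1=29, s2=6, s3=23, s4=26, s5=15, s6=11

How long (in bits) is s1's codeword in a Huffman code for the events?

Repeatedly merge the two smallest:
merge s2(6) and s6(11): 17
merge s5(15) and 17: 32
merge s3(23) and s4(26): 49
merge s1(29) and 32: 61
merge 49 and 61: 110
The subtree containing s1 is merged 2 times, so code length = 2.

2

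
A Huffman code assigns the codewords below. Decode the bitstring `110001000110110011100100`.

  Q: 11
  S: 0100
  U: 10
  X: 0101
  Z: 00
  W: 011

QZSWWZQUS

Read left to right; each codeword is recognised as soon as it completes (prefix code):
  11→Q | 00→Z | 0100→S | 011→W | 011→W | 00→Z | 11→Q | 10→U | 0100→S
Decoded message: QZSWWZQUS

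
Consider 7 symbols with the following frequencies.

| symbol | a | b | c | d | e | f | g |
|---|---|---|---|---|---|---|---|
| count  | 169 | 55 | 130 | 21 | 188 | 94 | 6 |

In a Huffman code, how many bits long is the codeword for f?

Repeatedly merge the two smallest:
combine g(6), d(21) → 27
combine 27, b(55) → 82
combine 82, f(94) → 176
combine c(130), a(169) → 299
combine 176, e(188) → 364
combine 299, 364 → 663
f's leaf is at depth 3, giving a 3-bit codeword.

3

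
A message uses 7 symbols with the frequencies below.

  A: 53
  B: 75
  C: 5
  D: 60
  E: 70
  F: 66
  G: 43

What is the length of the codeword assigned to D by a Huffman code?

Huffman merges, smallest pair first:
C(5) + G(43) → 48
48 + A(53) → 101
D(60) + F(66) → 126
E(70) + B(75) → 145
101 + 126 → 227
145 + 227 → 372
The subtree containing D is merged 3 times, so code length = 3.

3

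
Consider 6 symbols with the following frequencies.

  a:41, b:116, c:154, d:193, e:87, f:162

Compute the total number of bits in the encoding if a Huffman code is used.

1878

Build the Huffman tree bottom-up:
merge a(41) and e(87): 128
merge b(116) and 128: 244
merge c(154) and f(162): 316
merge d(193) and 244: 437
merge 316 and 437: 753
Total encoded bits = sum of merged weights = 128 + 244 + 316 + 437 + 753 = 1878.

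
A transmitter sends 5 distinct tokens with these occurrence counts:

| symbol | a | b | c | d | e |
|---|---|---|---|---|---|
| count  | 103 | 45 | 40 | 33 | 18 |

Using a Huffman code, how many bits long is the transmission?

Merge the two smallest weights repeatedly:
merge e(18) and d(33): 51
merge c(40) and b(45): 85
merge 51 and 85: 136
merge a(103) and 136: 239
The encoded length is the sum of every internal node's weight: 51 + 85 + 136 + 239 = 511 bits.

511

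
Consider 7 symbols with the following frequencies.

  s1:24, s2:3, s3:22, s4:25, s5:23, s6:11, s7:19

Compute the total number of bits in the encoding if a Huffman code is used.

Merge the two smallest weights repeatedly:
combine s2(3), s6(11) → 14
combine 14, s7(19) → 33
combine s3(22), s5(23) → 45
combine s1(24), s4(25) → 49
combine 33, 45 → 78
combine 49, 78 → 127
The encoded length is the sum of every internal node's weight: 14 + 33 + 45 + 49 + 78 + 127 = 346 bits.

346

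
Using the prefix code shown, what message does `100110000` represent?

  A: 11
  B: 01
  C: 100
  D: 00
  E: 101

CADD

Read left to right; each codeword is recognised as soon as it completes (prefix code):
  100→C | 11→A | 00→D | 00→D
Decoded message: CADD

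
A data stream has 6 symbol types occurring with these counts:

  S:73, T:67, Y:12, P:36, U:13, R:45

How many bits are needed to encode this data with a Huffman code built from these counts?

Merge the two smallest weights repeatedly:
combine Y(12), U(13) → 25
combine 25, P(36) → 61
combine R(45), 61 → 106
combine T(67), S(73) → 140
combine 106, 140 → 246
The encoded length is the sum of every internal node's weight: 25 + 61 + 106 + 140 + 246 = 578 bits.

578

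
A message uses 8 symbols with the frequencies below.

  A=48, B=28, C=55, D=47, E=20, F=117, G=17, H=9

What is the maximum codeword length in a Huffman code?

Merge the two lowest-weight nodes at each step:
H(9) + G(17) → 26
E(20) + 26 → 46
B(28) + 46 → 74
D(47) + A(48) → 95
C(55) + 74 → 129
95 + F(117) → 212
129 + 212 → 341
The rarest symbols sit at the bottom; the longest codeword is 5 bits.

5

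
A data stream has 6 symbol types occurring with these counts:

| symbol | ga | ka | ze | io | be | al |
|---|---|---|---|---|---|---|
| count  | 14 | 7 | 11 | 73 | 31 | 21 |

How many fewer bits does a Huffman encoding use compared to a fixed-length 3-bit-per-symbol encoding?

128

Fixed-length: 3 bits × 157 symbols = 471 bits.
Huffman merges:
combine ka(7), ze(11) → 18
combine ga(14), 18 → 32
combine al(21), be(31) → 52
combine 32, 52 → 84
combine io(73), 84 → 157
Huffman total = 18 + 32 + 52 + 84 + 157 = 343 bits.
Saving = 471 − 343 = 128 bits.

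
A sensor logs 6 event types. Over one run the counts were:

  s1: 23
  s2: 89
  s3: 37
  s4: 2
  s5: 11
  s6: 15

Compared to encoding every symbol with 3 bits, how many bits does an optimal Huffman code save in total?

Fixed-length: 3 bits × 177 symbols = 531 bits.
Huffman merges:
merge s4(2) and s5(11): 13
merge 13 and s6(15): 28
merge s1(23) and 28: 51
merge s3(37) and 51: 88
merge 88 and s2(89): 177
Huffman total = 13 + 28 + 51 + 88 + 177 = 357 bits.
Saving = 531 − 357 = 174 bits.

174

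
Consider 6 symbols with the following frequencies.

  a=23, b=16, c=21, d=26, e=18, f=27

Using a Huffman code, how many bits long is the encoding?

Greedily combine the two least-frequent nodes:
merge b(16) and e(18): 34
merge c(21) and a(23): 44
merge d(26) and f(27): 53
merge 34 and 44: 78
merge 53 and 78: 131
The encoded length is the sum of every internal node's weight: 34 + 44 + 53 + 78 + 131 = 340 bits.

340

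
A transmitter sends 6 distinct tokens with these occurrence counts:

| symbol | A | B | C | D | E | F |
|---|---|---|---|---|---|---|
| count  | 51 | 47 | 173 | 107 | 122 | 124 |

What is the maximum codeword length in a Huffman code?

Merge the two lowest-weight nodes at each step:
B(47) + A(51) → 98
98 + D(107) → 205
E(122) + F(124) → 246
C(173) + 205 → 378
246 + 378 → 624
The rarest symbols sit at the bottom; the longest codeword is 4 bits.

4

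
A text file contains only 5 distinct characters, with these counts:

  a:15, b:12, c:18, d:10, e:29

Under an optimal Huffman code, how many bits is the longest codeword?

3

Merge the two lowest-weight nodes at each step:
d(10) + b(12) → 22
a(15) + c(18) → 33
22 + e(29) → 51
33 + 51 → 84
The rarest symbols sit at the bottom; the longest codeword is 3 bits.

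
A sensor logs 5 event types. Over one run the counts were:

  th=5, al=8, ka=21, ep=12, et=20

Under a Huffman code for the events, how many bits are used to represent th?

3

Huffman merges, smallest pair first:
th(5) + al(8) → 13
ep(12) + 13 → 25
et(20) + ka(21) → 41
25 + 41 → 66
th sits 3 levels below the root, so its codeword is 3 bits.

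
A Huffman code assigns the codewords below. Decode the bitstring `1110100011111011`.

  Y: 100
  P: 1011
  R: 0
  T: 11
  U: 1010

TURRTTP

Read left to right; each codeword is recognised as soon as it completes (prefix code):
  11→T | 1010→U | 0→R | 0→R | 11→T | 11→T | 1011→P
Decoded message: TURRTTP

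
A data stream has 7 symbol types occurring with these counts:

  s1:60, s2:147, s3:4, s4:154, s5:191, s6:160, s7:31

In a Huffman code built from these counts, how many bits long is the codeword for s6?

2

Build the tree from the bottom:
combine s3(4), s7(31) → 35
combine 35, s1(60) → 95
combine 95, s2(147) → 242
combine s4(154), s6(160) → 314
combine s5(191), 242 → 433
combine 314, 433 → 747
The subtree containing s6 is merged 2 times, so code length = 2.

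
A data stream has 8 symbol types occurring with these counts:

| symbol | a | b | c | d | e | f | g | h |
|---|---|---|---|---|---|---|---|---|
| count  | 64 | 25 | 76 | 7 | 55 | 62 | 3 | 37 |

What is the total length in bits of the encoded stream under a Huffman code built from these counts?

Greedily combine the two least-frequent nodes:
combine g(3), d(7) → 10
combine 10, b(25) → 35
combine 35, h(37) → 72
combine e(55), f(62) → 117
combine a(64), 72 → 136
combine c(76), 117 → 193
combine 136, 193 → 329
The encoded length is the sum of every internal node's weight: 10 + 35 + 72 + 117 + 136 + 193 + 329 = 892 bits.

892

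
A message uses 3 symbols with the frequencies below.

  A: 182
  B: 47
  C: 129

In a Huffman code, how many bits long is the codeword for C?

Repeatedly merge the two smallest:
combine B(47), C(129) → 176
combine 176, A(182) → 358
C sits 2 levels below the root, so its codeword is 2 bits.

2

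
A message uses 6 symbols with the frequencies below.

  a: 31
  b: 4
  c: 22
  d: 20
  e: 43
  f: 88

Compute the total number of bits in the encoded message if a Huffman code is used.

472

Merge the two smallest weights repeatedly:
combine b(4), d(20) → 24
combine c(22), 24 → 46
combine a(31), e(43) → 74
combine 46, 74 → 120
combine f(88), 120 → 208
Each symbol's bit-cost is frequency × depth; summing gives 472 bits (equivalently 24 + 46 + 74 + 120 + 208).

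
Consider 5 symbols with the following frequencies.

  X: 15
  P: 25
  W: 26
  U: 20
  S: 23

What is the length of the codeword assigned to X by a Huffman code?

Huffman merges, smallest pair first:
merge X(15) and U(20): 35
merge S(23) and P(25): 48
merge W(26) and 35: 61
merge 48 and 61: 109
The subtree containing X is merged 3 times, so code length = 3.

3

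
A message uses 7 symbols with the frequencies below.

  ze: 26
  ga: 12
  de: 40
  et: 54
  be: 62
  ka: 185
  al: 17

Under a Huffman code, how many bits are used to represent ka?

Build the tree from the bottom:
ga(12) + al(17) → 29
ze(26) + 29 → 55
de(40) + et(54) → 94
55 + be(62) → 117
94 + 117 → 211
ka(185) + 211 → 396
ka sits one level below the root: a 1-bit codeword.

1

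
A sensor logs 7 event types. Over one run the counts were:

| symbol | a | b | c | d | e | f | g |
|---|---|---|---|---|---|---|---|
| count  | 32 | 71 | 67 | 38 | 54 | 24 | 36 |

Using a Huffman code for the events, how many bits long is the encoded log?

884

Merge the two smallest weights repeatedly:
combine f(24), a(32) → 56
combine g(36), d(38) → 74
combine e(54), 56 → 110
combine c(67), b(71) → 138
combine 74, 110 → 184
combine 138, 184 → 322
Total encoded bits = sum of merged weights = 56 + 74 + 110 + 138 + 184 + 322 = 884.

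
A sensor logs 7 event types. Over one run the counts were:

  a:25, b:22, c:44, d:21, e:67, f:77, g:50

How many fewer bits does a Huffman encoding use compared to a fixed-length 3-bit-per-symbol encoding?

101

Fixed-length: 3 bits × 306 symbols = 918 bits.
Huffman merges:
d(21) + b(22) → 43
a(25) + 43 → 68
c(44) + g(50) → 94
e(67) + 68 → 135
f(77) + 94 → 171
135 + 171 → 306
Huffman total = 43 + 68 + 94 + 135 + 171 + 306 = 817 bits.
Saving = 918 − 817 = 101 bits.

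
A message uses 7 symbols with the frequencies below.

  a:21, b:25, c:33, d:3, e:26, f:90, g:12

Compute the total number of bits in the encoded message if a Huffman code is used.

Build the Huffman tree bottom-up:
merge d(3) and g(12): 15
merge 15 and a(21): 36
merge b(25) and e(26): 51
merge c(33) and 36: 69
merge 51 and 69: 120
merge f(90) and 120: 210
Total encoded bits = sum of merged weights = 15 + 36 + 51 + 69 + 120 + 210 = 501.

501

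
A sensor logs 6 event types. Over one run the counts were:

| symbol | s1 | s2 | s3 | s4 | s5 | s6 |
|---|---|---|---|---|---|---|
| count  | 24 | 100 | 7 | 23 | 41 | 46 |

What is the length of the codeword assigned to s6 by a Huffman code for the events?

Huffman merges, smallest pair first:
combine s3(7), s4(23) → 30
combine s1(24), 30 → 54
combine s5(41), s6(46) → 87
combine 54, 87 → 141
combine s2(100), 141 → 241
s6 sits 3 levels below the root, so its codeword is 3 bits.

3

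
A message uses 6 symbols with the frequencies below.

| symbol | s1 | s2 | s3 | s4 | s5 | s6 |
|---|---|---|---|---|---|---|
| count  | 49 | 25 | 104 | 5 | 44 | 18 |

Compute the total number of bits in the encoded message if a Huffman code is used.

Build the Huffman tree bottom-up:
combine s4(5), s6(18) → 23
combine 23, s2(25) → 48
combine s5(44), 48 → 92
combine s1(49), 92 → 141
combine s3(104), 141 → 245
Each symbol's bit-cost is frequency × depth; summing gives 549 bits (equivalently 23 + 48 + 92 + 141 + 245).

549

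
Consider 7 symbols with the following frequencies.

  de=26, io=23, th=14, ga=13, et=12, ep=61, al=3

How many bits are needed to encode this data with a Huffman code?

Merge the two smallest weights repeatedly:
merge al(3) and et(12): 15
merge ga(13) and th(14): 27
merge 15 and io(23): 38
merge de(26) and 27: 53
merge 38 and 53: 91
merge ep(61) and 91: 152
Total encoded bits = sum of merged weights = 15 + 27 + 38 + 53 + 91 + 152 = 376.

376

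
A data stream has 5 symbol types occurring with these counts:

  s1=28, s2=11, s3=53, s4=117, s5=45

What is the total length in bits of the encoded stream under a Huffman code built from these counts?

514

Build the Huffman tree bottom-up:
combine s2(11), s1(28) → 39
combine 39, s5(45) → 84
combine s3(53), 84 → 137
combine s4(117), 137 → 254
Total encoded bits = sum of merged weights = 39 + 84 + 137 + 254 = 514.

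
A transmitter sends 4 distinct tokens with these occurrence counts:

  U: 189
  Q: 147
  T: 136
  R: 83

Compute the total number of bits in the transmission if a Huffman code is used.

Merge the two smallest weights repeatedly:
R(83) + T(136) → 219
Q(147) + U(189) → 336
219 + 336 → 555
Total encoded bits = sum of merged weights = 219 + 336 + 555 = 1110.

1110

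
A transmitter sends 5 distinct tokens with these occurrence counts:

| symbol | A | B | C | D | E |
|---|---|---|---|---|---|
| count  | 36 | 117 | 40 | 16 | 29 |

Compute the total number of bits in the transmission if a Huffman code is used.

480

Greedily combine the two least-frequent nodes:
merge D(16) and E(29): 45
merge A(36) and C(40): 76
merge 45 and 76: 121
merge B(117) and 121: 238
Total encoded bits = sum of merged weights = 45 + 76 + 121 + 238 = 480.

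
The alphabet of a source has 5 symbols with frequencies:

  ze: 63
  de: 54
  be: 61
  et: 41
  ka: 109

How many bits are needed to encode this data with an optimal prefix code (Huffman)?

751

Build the Huffman tree bottom-up:
combine et(41), de(54) → 95
combine be(61), ze(63) → 124
combine 95, ka(109) → 204
combine 124, 204 → 328
The encoded length is the sum of every internal node's weight: 95 + 124 + 204 + 328 = 751 bits.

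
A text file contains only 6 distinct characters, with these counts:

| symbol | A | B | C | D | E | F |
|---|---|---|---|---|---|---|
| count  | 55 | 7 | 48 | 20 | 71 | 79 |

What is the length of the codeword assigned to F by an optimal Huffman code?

2

Build the tree from the bottom:
merge B(7) and D(20): 27
merge 27 and C(48): 75
merge A(55) and E(71): 126
merge 75 and F(79): 154
merge 126 and 154: 280
The subtree containing F is merged 2 times, so code length = 2.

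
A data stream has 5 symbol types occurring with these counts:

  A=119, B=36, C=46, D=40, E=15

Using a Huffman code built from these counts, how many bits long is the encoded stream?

Build the Huffman tree bottom-up:
combine E(15), B(36) → 51
combine D(40), C(46) → 86
combine 51, 86 → 137
combine A(119), 137 → 256
Each symbol's bit-cost is frequency × depth; summing gives 530 bits (equivalently 51 + 86 + 137 + 256).

530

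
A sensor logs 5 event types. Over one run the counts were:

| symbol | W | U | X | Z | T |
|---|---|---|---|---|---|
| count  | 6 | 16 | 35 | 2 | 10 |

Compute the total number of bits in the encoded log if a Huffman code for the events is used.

Build the Huffman tree bottom-up:
merge Z(2) and W(6): 8
merge 8 and T(10): 18
merge U(16) and 18: 34
merge 34 and X(35): 69
Total encoded bits = sum of merged weights = 8 + 18 + 34 + 69 = 129.

129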